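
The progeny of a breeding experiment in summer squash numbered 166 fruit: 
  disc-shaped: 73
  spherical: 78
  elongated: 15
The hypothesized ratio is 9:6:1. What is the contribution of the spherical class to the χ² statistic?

3.985

Total ratio parts = 16. Expected numbers out of 166:
  disc-shaped: 166 × 9/16 = 93.375
  spherical: 166 × 6/16 = 62.25
  elongated: 166 × 1/16 = 10.375
Contribution of spherical: (78 − 62.25)² / 62.25 = 3.9849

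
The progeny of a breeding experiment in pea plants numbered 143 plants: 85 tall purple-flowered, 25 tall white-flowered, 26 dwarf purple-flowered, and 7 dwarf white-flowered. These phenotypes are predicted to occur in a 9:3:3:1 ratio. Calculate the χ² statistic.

Under the 9:3:3:1 hypothesis (Σ ratio = 16, N = 143):
  tall purple-flowered: 143 × 9/16 = 80.4375
  tall white-flowered: 143 × 3/16 = 26.8125
  dwarf purple-flowered: 143 × 3/16 = 26.8125
  dwarf white-flowered: 143 × 1/16 = 8.9375
χ² = Σ (O − E)² / E
  tall purple-flowered: (85 − 80.4375)² / 80.4375 = 0.2588
  tall white-flowered: (25 − 26.8125)² / 26.8125 = 0.1225
  dwarf purple-flowered: (26 − 26.8125)² / 26.8125 = 0.0246
  dwarf white-flowered: (7 − 8.9375)² / 8.9375 = 0.4200
χ² = 0.2588 + 0.1225 + 0.0246 + 0.4200 = 0.8259 ≈ 0.826

0.826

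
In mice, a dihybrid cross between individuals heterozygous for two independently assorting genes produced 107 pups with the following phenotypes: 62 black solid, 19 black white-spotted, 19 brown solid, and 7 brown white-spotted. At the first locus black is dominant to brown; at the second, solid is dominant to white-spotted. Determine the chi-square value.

0.182

A dihybrid F₂ with independent assortment and complete dominance at both loci gives a 9:3:3:1 phenotypic ratio.
Under the 9:3:3:1 hypothesis (Σ ratio = 16, N = 107):
  black solid: 107 × 9/16 = 60.1875
  black white-spotted: 107 × 3/16 = 20.0625
  brown solid: 107 × 3/16 = 20.0625
  brown white-spotted: 107 × 1/16 = 6.6875
χ² = Σ (O − E)² / E
  black solid: (62 − 60.1875)² / 60.1875 = 0.0546
  black white-spotted: (19 − 20.0625)² / 20.0625 = 0.0563
  brown solid: (19 − 20.0625)² / 20.0625 = 0.0563
  brown white-spotted: (7 − 6.6875)² / 6.6875 = 0.0146
χ² = 0.0546 + 0.0563 + 0.0563 + 0.0146 = 0.1818 ≈ 0.182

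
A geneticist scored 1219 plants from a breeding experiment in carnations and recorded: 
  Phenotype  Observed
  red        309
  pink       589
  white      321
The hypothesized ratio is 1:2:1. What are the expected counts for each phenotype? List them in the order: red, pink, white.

304.75, 609.5, 304.75

Total ratio parts = 4. Expected numbers out of 1219:
  red: 1219 × 1/4 = 304.75
  pink: 1219 × 2/4 = 609.5
  white: 1219 × 1/4 = 304.75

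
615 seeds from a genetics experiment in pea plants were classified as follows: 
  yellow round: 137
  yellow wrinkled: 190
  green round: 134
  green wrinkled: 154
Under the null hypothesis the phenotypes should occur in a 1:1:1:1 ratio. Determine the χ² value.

12.909

Expected counts for N = 615 under a 1:1:1:1 ratio (total parts = 4):
  yellow round: 615 × 1/4 = 153.75
  yellow wrinkled: 615 × 1/4 = 153.75
  green round: 615 × 1/4 = 153.75
  green wrinkled: 615 × 1/4 = 153.75
χ² = Σ (O − E)² / E
  yellow round: (137 − 153.75)² / 153.75 = 1.8248
  yellow wrinkled: (190 − 153.75)² / 153.75 = 8.5467
  green round: (134 − 153.75)² / 153.75 = 2.5370
  green wrinkled: (154 − 153.75)² / 153.75 = 0.0004
χ² = 1.8248 + 8.5467 + 2.5370 + 0.0004 = 12.9089 ≈ 12.909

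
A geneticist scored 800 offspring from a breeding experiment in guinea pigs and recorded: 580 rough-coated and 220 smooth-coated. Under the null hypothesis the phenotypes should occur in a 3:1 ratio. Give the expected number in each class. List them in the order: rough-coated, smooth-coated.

600, 200

Under the 3:1 hypothesis (Σ ratio = 4, N = 800):
  rough-coated: 800 × 3/4 = 600
  smooth-coated: 800 × 1/4 = 200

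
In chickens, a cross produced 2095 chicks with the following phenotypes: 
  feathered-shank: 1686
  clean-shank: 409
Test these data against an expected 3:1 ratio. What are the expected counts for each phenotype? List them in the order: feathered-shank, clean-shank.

Under the 3:1 hypothesis (Σ ratio = 4, N = 2095):
  feathered-shank: 2095 × 3/4 = 1571.25
  clean-shank: 2095 × 1/4 = 523.75

1571.25, 523.75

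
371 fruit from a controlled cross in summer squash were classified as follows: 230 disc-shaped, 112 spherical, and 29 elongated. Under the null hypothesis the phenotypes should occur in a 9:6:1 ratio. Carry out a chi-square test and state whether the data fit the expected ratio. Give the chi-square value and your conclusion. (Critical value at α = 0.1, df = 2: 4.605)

Expected counts for N = 371 under a 9:6:1 ratio (total parts = 16):
  disc-shaped: 371 × 9/16 = 208.6875
  spherical: 371 × 6/16 = 139.125
  elongated: 371 × 1/16 = 23.1875
χ² = Σ (O − E)² / E
  disc-shaped: (230 − 208.6875)² / 208.6875 = 2.1766
  spherical: (112 − 139.125)² / 139.125 = 5.2885
  elongated: (29 − 23.1875)² / 23.1875 = 1.4570
χ² = 2.1766 + 5.2885 + 1.4570 = 8.9221 ≈ 8.922
Degrees of freedom = 3 − 1 = 2; critical value at α = 0.1 is 4.605.
Since 8.922 > 4.605, we reject the null hypothesis — the data do not fit the 9:6:1 ratio.

8.922; not consistent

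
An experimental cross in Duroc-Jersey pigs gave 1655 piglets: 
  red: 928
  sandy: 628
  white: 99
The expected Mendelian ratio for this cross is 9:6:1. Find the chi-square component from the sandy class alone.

0.088

Under the 9:6:1 hypothesis (Σ ratio = 16, N = 1655):
  red: 1655 × 9/16 = 930.9375
  sandy: 1655 × 6/16 = 620.625
  white: 1655 × 1/16 = 103.4375
Contribution of sandy: (628 − 620.625)² / 620.625 = 0.0876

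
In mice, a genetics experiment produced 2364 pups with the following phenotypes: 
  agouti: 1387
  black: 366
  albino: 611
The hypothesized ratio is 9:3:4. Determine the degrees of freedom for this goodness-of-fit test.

A goodness-of-fit test with 3 phenotype classes has df = 3 − 1 = 2.

2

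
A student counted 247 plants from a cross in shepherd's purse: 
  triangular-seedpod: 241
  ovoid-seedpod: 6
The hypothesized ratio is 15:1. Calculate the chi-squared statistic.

Total ratio parts = 16. Expected numbers out of 247:
  triangular-seedpod: 247 × 15/16 = 231.5625
  ovoid-seedpod: 247 × 1/16 = 15.4375
χ² = Σ (O − E)² / E
  triangular-seedpod: (241 − 231.5625)² / 231.5625 = 0.3846
  ovoid-seedpod: (6 − 15.4375)² / 15.4375 = 5.7695
χ² = 0.3846 + 5.7695 = 6.1541 ≈ 6.154

6.154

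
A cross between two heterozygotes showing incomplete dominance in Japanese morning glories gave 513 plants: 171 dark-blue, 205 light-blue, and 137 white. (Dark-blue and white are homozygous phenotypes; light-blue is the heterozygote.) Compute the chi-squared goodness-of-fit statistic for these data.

With incomplete dominance, a heterozygote × heterozygote cross gives a 1:2:1 phenotypic ratio.
Under the 1:2:1 hypothesis (Σ ratio = 4, N = 513):
  dark-blue: 513 × 1/4 = 128.25
  light-blue: 513 × 2/4 = 256.5
  white: 513 × 1/4 = 128.25
χ² = Σ (O − E)² / E
  dark-blue: (171 − 128.25)² / 128.25 = 14.2500
  light-blue: (205 − 256.5)² / 256.5 = 10.3402
  white: (137 − 128.25)² / 128.25 = 0.5970
χ² = 14.2500 + 10.3402 + 0.5970 = 25.1872 ≈ 25.187

25.187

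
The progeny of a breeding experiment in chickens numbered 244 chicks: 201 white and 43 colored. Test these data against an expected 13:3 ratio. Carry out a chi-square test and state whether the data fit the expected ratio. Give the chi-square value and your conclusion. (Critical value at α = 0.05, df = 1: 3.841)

0.203; consistent

Total ratio parts = 16. Expected numbers out of 244:
  white: 244 × 13/16 = 198.25
  colored: 244 × 3/16 = 45.75
χ² = Σ (O − E)² / E
  white: (201 − 198.25)² / 198.25 = 0.0381
  colored: (43 − 45.75)² / 45.75 = 0.1653
χ² = 0.0381 + 0.1653 = 0.2034 ≈ 0.203
Degrees of freedom = 2 − 1 = 1; critical value at α = 0.05 is 3.841.
Since 0.203 < 3.841, we fail to reject the null hypothesis — the data are consistent with the 13:3 ratio.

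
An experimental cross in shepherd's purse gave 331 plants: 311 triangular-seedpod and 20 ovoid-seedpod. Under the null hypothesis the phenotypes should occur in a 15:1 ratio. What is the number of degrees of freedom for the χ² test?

A goodness-of-fit test with 2 phenotype classes has df = 2 − 1 = 1.

1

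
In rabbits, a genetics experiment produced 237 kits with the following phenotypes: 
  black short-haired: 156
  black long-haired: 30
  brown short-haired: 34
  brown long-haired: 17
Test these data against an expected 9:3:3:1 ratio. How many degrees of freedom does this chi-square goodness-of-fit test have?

3

A goodness-of-fit test with 4 phenotype classes has df = 4 − 1 = 3.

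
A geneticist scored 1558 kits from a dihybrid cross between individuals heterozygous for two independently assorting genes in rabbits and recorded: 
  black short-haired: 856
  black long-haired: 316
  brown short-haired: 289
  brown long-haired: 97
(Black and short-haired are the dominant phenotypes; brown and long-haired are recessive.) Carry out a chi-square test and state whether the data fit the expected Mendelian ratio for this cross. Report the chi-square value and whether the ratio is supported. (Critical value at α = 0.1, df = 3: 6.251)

2.460; consistent

A dihybrid F₂ with independent assortment and complete dominance at both loci gives a 9:3:3:1 phenotypic ratio.
The 9:3:3:1 ratio has 16 parts, so with N = 1558 the expected counts are:
  black short-haired: 1558 × 9/16 = 876.375
  black long-haired: 1558 × 3/16 = 292.125
  brown short-haired: 1558 × 3/16 = 292.125
  brown long-haired: 1558 × 1/16 = 97.375
χ² = Σ (O − E)² / E
  black short-haired: (856 − 876.375)² / 876.375 = 0.4737
  black long-haired: (316 − 292.125)² / 292.125 = 1.9513
  brown short-haired: (289 − 292.125)² / 292.125 = 0.0334
  brown long-haired: (97 − 97.375)² / 97.375 = 0.0014
χ² = 0.4737 + 1.9513 + 0.0334 + 0.0014 = 2.4598 ≈ 2.460
Degrees of freedom = 4 − 1 = 3; critical value at α = 0.1 is 6.251.
Since 2.460 < 6.251, we fail to reject the null hypothesis — the data are consistent with the 9:3:3:1 ratio.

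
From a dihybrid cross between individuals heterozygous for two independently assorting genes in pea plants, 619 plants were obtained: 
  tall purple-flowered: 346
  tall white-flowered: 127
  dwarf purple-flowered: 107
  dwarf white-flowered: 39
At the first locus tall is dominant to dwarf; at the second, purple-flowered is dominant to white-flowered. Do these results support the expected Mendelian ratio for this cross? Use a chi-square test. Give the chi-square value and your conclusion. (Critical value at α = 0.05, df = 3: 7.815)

1.755; consistent

A dihybrid F₂ with independent assortment and complete dominance at both loci gives a 9:3:3:1 phenotypic ratio.
Under the 9:3:3:1 hypothesis (Σ ratio = 16, N = 619):
  tall purple-flowered: 619 × 9/16 = 348.1875
  tall white-flowered: 619 × 3/16 = 116.0625
  dwarf purple-flowered: 619 × 3/16 = 116.0625
  dwarf white-flowered: 619 × 1/16 = 38.6875
χ² = Σ (O − E)² / E
  tall purple-flowered: (346 − 348.1875)² / 348.1875 = 0.0137
  tall white-flowered: (127 − 116.0625)² / 116.0625 = 1.0307
  dwarf purple-flowered: (107 − 116.0625)² / 116.0625 = 0.7076
  dwarf white-flowered: (39 − 38.6875)² / 38.6875 = 0.0025
χ² = 0.0137 + 1.0307 + 0.7076 + 0.0025 = 1.7545 ≈ 1.755
Degrees of freedom = 4 − 1 = 3; critical value at α = 0.05 is 7.815.
Since 1.755 < 7.815, we fail to reject the null hypothesis — the data are consistent with the 9:3:3:1 ratio.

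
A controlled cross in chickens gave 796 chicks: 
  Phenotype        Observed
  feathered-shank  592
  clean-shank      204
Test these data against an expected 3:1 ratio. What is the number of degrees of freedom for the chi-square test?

A goodness-of-fit test with 2 phenotype classes has df = 2 − 1 = 1.

1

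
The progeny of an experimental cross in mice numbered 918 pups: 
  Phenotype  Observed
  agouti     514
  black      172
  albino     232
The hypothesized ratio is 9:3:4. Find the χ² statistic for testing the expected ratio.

The 9:3:4 ratio has 16 parts, so with N = 918 the expected counts are:
  agouti: 918 × 9/16 = 516.375
  black: 918 × 3/16 = 172.125
  albino: 918 × 4/16 = 229.5
χ² = Σ (O − E)² / E
  agouti: (514 − 516.375)² / 516.375 = 0.0109
  black: (172 − 172.125)² / 172.125 = 0.0001
  albino: (232 − 229.5)² / 229.5 = 0.0272
χ² = 0.0109 + 0.0001 + 0.0272 = 0.0382 ≈ 0.038

0.038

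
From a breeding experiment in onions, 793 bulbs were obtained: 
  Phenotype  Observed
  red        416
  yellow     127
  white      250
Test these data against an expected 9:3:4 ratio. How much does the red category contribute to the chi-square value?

2.026

Total ratio parts = 16. Expected numbers out of 793:
  red: 793 × 9/16 = 446.0625
  yellow: 793 × 3/16 = 148.6875
  white: 793 × 4/16 = 198.25
Contribution of red: (416 − 446.0625)² / 446.0625 = 2.0261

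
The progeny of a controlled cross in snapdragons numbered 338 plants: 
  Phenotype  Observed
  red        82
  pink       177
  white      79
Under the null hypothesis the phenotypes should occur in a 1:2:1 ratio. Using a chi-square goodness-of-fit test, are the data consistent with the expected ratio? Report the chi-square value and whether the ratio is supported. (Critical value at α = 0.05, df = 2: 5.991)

Under the 1:2:1 hypothesis (Σ ratio = 4, N = 338):
  red: 338 × 1/4 = 84.5
  pink: 338 × 2/4 = 169
  white: 338 × 1/4 = 84.5
χ² = Σ (O − E)² / E
  red: (82 − 84.5)² / 84.5 = 0.0740
  pink: (177 − 169)² / 169 = 0.3787
  white: (79 − 84.5)² / 84.5 = 0.3580
χ² = 0.0740 + 0.3787 + 0.3580 = 0.8107 ≈ 0.811
Degrees of freedom = 3 − 1 = 2; critical value at α = 0.05 is 5.991.
Since 0.811 < 5.991, we fail to reject the null hypothesis — the data are consistent with the 1:2:1 ratio.

0.811; consistent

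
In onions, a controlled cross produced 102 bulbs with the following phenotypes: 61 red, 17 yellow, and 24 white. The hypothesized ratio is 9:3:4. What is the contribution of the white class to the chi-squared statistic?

0.088

The 9:3:4 ratio has 16 parts, so with N = 102 the expected counts are:
  red: 102 × 9/16 = 57.375
  yellow: 102 × 3/16 = 19.125
  white: 102 × 4/16 = 25.5
Contribution of white: (24 − 25.5)² / 25.5 = 0.0882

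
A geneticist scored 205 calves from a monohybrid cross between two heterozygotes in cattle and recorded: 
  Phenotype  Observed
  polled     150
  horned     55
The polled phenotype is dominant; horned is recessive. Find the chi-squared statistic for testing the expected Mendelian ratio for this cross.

For a monohybrid cross between heterozygotes with complete dominance, the expected phenotypic ratio is 3:1.
Under the 3:1 hypothesis (Σ ratio = 4, N = 205):
  polled: 205 × 3/4 = 153.75
  horned: 205 × 1/4 = 51.25
χ² = Σ (O − E)² / E
  polled: (150 − 153.75)² / 153.75 = 0.0915
  horned: (55 − 51.25)² / 51.25 = 0.2744
χ² = 0.0915 + 0.2744 = 0.3659 ≈ 0.366

0.366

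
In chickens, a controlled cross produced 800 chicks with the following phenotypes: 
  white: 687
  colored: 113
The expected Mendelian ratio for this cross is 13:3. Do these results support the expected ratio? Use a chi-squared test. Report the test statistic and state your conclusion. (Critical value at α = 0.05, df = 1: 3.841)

11.233; not consistent

Total ratio parts = 16. Expected numbers out of 800:
  white: 800 × 13/16 = 650
  colored: 800 × 3/16 = 150
χ² = Σ (O − E)² / E
  white: (687 − 650)² / 650 = 2.1062
  colored: (113 − 150)² / 150 = 9.1267
χ² = 2.1062 + 9.1267 = 11.2329 ≈ 11.233
Degrees of freedom = 2 − 1 = 1; critical value at α = 0.05 is 3.841.
Since 11.233 > 3.841, we reject the null hypothesis — the data do not fit the 13:3 ratio.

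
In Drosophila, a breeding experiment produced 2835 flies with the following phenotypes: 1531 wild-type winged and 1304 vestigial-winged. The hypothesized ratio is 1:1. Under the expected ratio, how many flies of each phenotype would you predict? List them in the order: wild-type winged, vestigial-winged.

The 1:1 ratio has 2 parts, so with N = 2835 the expected counts are:
  wild-type winged: 2835 × 1/2 = 1417.5
  vestigial-winged: 2835 × 1/2 = 1417.5

1417.5, 1417.5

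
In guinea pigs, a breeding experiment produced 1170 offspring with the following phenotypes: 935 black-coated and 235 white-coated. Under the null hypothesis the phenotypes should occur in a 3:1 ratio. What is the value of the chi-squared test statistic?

Total ratio parts = 4. Expected numbers out of 1170:
  black-coated: 1170 × 3/4 = 877.5
  white-coated: 1170 × 1/4 = 292.5
χ² = Σ (O − E)² / E
  black-coated: (935 − 877.5)² / 877.5 = 3.7678
  white-coated: (235 − 292.5)² / 292.5 = 11.3034
χ² = 3.7678 + 11.3034 = 15.0712 ≈ 15.071

15.071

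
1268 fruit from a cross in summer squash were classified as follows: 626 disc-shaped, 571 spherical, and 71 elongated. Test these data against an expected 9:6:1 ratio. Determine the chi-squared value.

30.712

The 9:6:1 ratio has 16 parts, so with N = 1268 the expected counts are:
  disc-shaped: 1268 × 9/16 = 713.25
  spherical: 1268 × 6/16 = 475.5
  elongated: 1268 × 1/16 = 79.25
χ² = Σ (O − E)² / E
  disc-shaped: (626 − 713.25)² / 713.25 = 10.6731
  spherical: (571 − 475.5)² / 475.5 = 19.1803
  elongated: (71 − 79.25)² / 79.25 = 0.8588
χ² = 10.6731 + 19.1803 + 0.8588 = 30.7122 ≈ 30.712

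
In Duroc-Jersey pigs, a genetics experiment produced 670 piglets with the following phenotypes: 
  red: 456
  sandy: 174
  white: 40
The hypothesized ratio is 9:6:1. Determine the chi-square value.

Total ratio parts = 16. Expected numbers out of 670:
  red: 670 × 9/16 = 376.875
  sandy: 670 × 6/16 = 251.25
  white: 670 × 1/16 = 41.875
χ² = Σ (O − E)² / E
  red: (456 − 376.875)² / 376.875 = 16.6123
  sandy: (174 − 251.25)² / 251.25 = 23.7515
  white: (40 − 41.875)² / 41.875 = 0.0840
χ² = 16.6123 + 23.7515 + 0.0840 = 40.4478 ≈ 40.448

40.448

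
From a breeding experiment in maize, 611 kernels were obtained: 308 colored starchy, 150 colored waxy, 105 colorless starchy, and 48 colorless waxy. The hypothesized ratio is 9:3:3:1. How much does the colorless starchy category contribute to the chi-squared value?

0.798

The 9:3:3:1 ratio has 16 parts, so with N = 611 the expected counts are:
  colored starchy: 611 × 9/16 = 343.6875
  colored waxy: 611 × 3/16 = 114.5625
  colorless starchy: 611 × 3/16 = 114.5625
  colorless waxy: 611 × 1/16 = 38.1875
Contribution of colorless starchy: (105 − 114.5625)² / 114.5625 = 0.7982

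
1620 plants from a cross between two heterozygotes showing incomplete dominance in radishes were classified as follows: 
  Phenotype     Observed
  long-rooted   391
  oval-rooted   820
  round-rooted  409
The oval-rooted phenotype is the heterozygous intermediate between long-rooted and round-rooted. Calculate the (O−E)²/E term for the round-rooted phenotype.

With incomplete dominance, a heterozygote × heterozygote cross gives a 1:2:1 phenotypic ratio.
Under the 1:2:1 hypothesis (Σ ratio = 4, N = 1620):
  long-rooted: 1620 × 1/4 = 405
  oval-rooted: 1620 × 2/4 = 810
  round-rooted: 1620 × 1/4 = 405
Contribution of round-rooted: (409 − 405)² / 405 = 0.0395

0.040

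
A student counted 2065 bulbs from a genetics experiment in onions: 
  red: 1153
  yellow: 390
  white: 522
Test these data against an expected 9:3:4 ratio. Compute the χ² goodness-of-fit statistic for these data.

0.148

The 9:3:4 ratio has 16 parts, so with N = 2065 the expected counts are:
  red: 2065 × 9/16 = 1161.5625
  yellow: 2065 × 3/16 = 387.1875
  white: 2065 × 4/16 = 516.25
χ² = Σ (O − E)² / E
  red: (1153 − 1161.5625)² / 1161.5625 = 0.0631
  yellow: (390 − 387.1875)² / 387.1875 = 0.0204
  white: (522 − 516.25)² / 516.25 = 0.0640
χ² = 0.0631 + 0.0204 + 0.0640 = 0.1475 ≈ 0.148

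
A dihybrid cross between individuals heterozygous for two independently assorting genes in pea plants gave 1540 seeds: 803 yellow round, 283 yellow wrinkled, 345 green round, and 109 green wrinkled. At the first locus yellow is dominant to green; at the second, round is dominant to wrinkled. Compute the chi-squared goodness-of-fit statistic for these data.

A dihybrid F₂ with independent assortment and complete dominance at both loci gives a 9:3:3:1 phenotypic ratio.
Under the 9:3:3:1 hypothesis (Σ ratio = 16, N = 1540):
  yellow round: 1540 × 9/16 = 866.25
  yellow wrinkled: 1540 × 3/16 = 288.75
  green round: 1540 × 3/16 = 288.75
  green wrinkled: 1540 × 1/16 = 96.25
χ² = Σ (O − E)² / E
  yellow round: (803 − 866.25)² / 866.25 = 4.6183
  yellow wrinkled: (283 − 288.75)² / 288.75 = 0.1145
  green round: (345 − 288.75)² / 288.75 = 10.9578
  green wrinkled: (109 − 96.25)² / 96.25 = 1.6890
χ² = 4.6183 + 0.1145 + 10.9578 + 1.6890 = 17.3796 ≈ 17.380

17.380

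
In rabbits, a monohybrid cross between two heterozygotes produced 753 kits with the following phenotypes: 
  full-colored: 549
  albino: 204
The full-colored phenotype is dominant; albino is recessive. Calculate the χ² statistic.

1.757

For a monohybrid cross between heterozygotes with complete dominance, the expected phenotypic ratio is 3:1.
Under the 3:1 hypothesis (Σ ratio = 4, N = 753):
  full-colored: 753 × 3/4 = 564.75
  albino: 753 × 1/4 = 188.25
χ² = Σ (O − E)² / E
  full-colored: (549 − 564.75)² / 564.75 = 0.4392
  albino: (204 − 188.25)² / 188.25 = 1.3177
χ² = 0.4392 + 1.3177 = 1.7569 ≈ 1.757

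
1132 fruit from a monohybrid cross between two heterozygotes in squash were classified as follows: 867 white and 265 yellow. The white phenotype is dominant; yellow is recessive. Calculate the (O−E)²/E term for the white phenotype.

0.382

For a monohybrid cross between heterozygotes with complete dominance, the expected phenotypic ratio is 3:1.
Expected counts for N = 1132 under a 3:1 ratio (total parts = 4):
  white: 1132 × 3/4 = 849
  yellow: 1132 × 1/4 = 283
Contribution of white: (867 − 849)² / 849 = 0.3816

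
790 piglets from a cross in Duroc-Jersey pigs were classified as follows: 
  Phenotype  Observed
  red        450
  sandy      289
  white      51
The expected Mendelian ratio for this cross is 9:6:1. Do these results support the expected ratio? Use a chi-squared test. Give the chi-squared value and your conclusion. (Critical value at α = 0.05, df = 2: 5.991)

The 9:6:1 ratio has 16 parts, so with N = 790 the expected counts are:
  red: 790 × 9/16 = 444.375
  sandy: 790 × 6/16 = 296.25
  white: 790 × 1/16 = 49.375
χ² = Σ (O − E)² / E
  red: (450 − 444.375)² / 444.375 = 0.0712
  sandy: (289 − 296.25)² / 296.25 = 0.1774
  white: (51 − 49.375)² / 49.375 = 0.0535
χ² = 0.0712 + 0.1774 + 0.0535 = 0.3021 ≈ 0.302
Degrees of freedom = 3 − 1 = 2; critical value at α = 0.05 is 5.991.
Since 0.302 < 5.991, we fail to reject the null hypothesis — the data are consistent with the 9:6:1 ratio.

0.302; consistent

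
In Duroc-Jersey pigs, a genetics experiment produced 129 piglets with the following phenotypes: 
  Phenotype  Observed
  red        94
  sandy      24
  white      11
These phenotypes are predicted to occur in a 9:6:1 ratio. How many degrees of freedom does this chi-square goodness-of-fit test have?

2

A goodness-of-fit test with 3 phenotype classes has df = 3 − 1 = 2.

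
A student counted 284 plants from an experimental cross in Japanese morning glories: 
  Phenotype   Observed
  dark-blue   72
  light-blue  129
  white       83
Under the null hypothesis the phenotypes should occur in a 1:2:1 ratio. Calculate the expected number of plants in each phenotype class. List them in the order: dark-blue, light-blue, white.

71, 142, 71

The 1:2:1 ratio has 4 parts, so with N = 284 the expected counts are:
  dark-blue: 284 × 1/4 = 71
  light-blue: 284 × 2/4 = 142
  white: 284 × 1/4 = 71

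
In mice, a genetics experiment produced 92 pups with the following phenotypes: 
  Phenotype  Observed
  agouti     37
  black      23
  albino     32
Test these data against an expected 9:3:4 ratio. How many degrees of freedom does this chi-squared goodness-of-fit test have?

2

A goodness-of-fit test with 3 phenotype classes has df = 3 − 1 = 2.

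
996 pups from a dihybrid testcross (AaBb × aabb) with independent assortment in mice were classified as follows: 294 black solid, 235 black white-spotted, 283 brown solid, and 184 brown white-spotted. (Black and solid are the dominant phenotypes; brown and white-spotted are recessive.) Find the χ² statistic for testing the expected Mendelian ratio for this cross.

30.530

A dihybrid testcross with independent assortment gives a 1:1:1:1 ratio.
The 1:1:1:1 ratio has 4 parts, so with N = 996 the expected counts are:
  black solid: 996 × 1/4 = 249
  black white-spotted: 996 × 1/4 = 249
  brown solid: 996 × 1/4 = 249
  brown white-spotted: 996 × 1/4 = 249
χ² = Σ (O − E)² / E
  black solid: (294 − 249)² / 249 = 8.1325
  black white-spotted: (235 − 249)² / 249 = 0.7871
  brown solid: (283 − 249)² / 249 = 4.6426
  brown white-spotted: (184 − 249)² / 249 = 16.9679
χ² = 8.1325 + 0.7871 + 4.6426 + 16.9679 = 30.5301 ≈ 30.530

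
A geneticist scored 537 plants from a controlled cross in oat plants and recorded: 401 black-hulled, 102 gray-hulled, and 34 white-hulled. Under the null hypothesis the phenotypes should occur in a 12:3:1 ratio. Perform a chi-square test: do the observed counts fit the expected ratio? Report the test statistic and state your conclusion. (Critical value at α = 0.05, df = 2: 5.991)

0.030; consistent

The 12:3:1 ratio has 16 parts, so with N = 537 the expected counts are:
  black-hulled: 537 × 12/16 = 402.75
  gray-hulled: 537 × 3/16 = 100.6875
  white-hulled: 537 × 1/16 = 33.5625
χ² = Σ (O − E)² / E
  black-hulled: (401 − 402.75)² / 402.75 = 0.0076
  gray-hulled: (102 − 100.6875)² / 100.6875 = 0.0171
  white-hulled: (34 − 33.5625)² / 33.5625 = 0.0057
χ² = 0.0076 + 0.0171 + 0.0057 = 0.0304 ≈ 0.030
Degrees of freedom = 3 − 1 = 2; critical value at α = 0.05 is 5.991.
Since 0.030 < 5.991, we fail to reject the null hypothesis — the data are consistent with the 12:3:1 ratio.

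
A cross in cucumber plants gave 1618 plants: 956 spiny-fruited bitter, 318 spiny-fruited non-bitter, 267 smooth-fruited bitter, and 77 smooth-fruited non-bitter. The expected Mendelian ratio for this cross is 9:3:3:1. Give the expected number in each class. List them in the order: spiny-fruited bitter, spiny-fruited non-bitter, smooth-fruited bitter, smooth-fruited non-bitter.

Under the 9:3:3:1 hypothesis (Σ ratio = 16, N = 1618):
  spiny-fruited bitter: 1618 × 9/16 = 910.125
  spiny-fruited non-bitter: 1618 × 3/16 = 303.375
  smooth-fruited bitter: 1618 × 3/16 = 303.375
  smooth-fruited non-bitter: 1618 × 1/16 = 101.125

910.125, 303.375, 303.375, 101.125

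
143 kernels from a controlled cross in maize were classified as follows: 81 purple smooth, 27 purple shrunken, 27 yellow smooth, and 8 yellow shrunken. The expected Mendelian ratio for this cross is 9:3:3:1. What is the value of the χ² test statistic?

The 9:3:3:1 ratio has 16 parts, so with N = 143 the expected counts are:
  purple smooth: 143 × 9/16 = 80.4375
  purple shrunken: 143 × 3/16 = 26.8125
  yellow smooth: 143 × 3/16 = 26.8125
  yellow shrunken: 143 × 1/16 = 8.9375
χ² = Σ (O − E)² / E
  purple smooth: (81 − 80.4375)² / 80.4375 = 0.0039
  purple shrunken: (27 − 26.8125)² / 26.8125 = 0.0013
  yellow smooth: (27 − 26.8125)² / 26.8125 = 0.0013
  yellow shrunken: (8 − 8.9375)² / 8.9375 = 0.0983
χ² = 0.0039 + 0.0013 + 0.0013 + 0.0983 = 0.1048 ≈ 0.105

0.105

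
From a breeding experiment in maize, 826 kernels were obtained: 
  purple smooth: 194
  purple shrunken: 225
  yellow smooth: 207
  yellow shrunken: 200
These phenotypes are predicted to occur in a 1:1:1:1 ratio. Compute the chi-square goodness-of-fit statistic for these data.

2.620

Total ratio parts = 4. Expected numbers out of 826:
  purple smooth: 826 × 1/4 = 206.5
  purple shrunken: 826 × 1/4 = 206.5
  yellow smooth: 826 × 1/4 = 206.5
  yellow shrunken: 826 × 1/4 = 206.5
χ² = Σ (O − E)² / E
  purple smooth: (194 − 206.5)² / 206.5 = 0.7567
  purple shrunken: (225 − 206.5)² / 206.5 = 1.6574
  yellow smooth: (207 − 206.5)² / 206.5 = 0.0012
  yellow shrunken: (200 − 206.5)² / 206.5 = 0.2046
χ² = 0.7567 + 1.6574 + 0.0012 + 0.2046 = 2.6199 ≈ 2.620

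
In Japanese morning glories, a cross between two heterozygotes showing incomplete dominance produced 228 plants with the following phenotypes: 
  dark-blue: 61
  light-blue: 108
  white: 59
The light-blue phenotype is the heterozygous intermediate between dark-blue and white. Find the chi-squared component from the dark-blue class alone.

With incomplete dominance, a heterozygote × heterozygote cross gives a 1:2:1 phenotypic ratio.
Under the 1:2:1 hypothesis (Σ ratio = 4, N = 228):
  dark-blue: 228 × 1/4 = 57
  light-blue: 228 × 2/4 = 114
  white: 228 × 1/4 = 57
Contribution of dark-blue: (61 − 57)² / 57 = 0.2807

0.281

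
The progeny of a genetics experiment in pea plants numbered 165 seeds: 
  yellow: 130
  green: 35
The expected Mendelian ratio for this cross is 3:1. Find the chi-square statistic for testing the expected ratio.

Expected counts for N = 165 under a 3:1 ratio (total parts = 4):
  yellow: 165 × 3/4 = 123.75
  green: 165 × 1/4 = 41.25
χ² = Σ (O − E)² / E
  yellow: (130 − 123.75)² / 123.75 = 0.3157
  green: (35 − 41.25)² / 41.25 = 0.9470
χ² = 0.3157 + 0.9470 = 1.2627 ≈ 1.263

1.263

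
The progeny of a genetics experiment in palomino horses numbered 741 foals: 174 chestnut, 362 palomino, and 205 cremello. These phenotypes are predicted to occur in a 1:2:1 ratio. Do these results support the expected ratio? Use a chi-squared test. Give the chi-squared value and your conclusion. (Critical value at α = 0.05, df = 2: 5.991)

2.984; consistent

Under the 1:2:1 hypothesis (Σ ratio = 4, N = 741):
  chestnut: 741 × 1/4 = 185.25
  palomino: 741 × 2/4 = 370.5
  cremello: 741 × 1/4 = 185.25
χ² = Σ (O − E)² / E
  chestnut: (174 − 185.25)² / 185.25 = 0.6832
  palomino: (362 − 370.5)² / 370.5 = 0.1950
  cremello: (205 − 185.25)² / 185.25 = 2.1056
χ² = 0.6832 + 0.1950 + 2.1056 = 2.9838 ≈ 2.984
Degrees of freedom = 3 − 1 = 2; critical value at α = 0.05 is 5.991.
Since 2.984 < 5.991, we fail to reject the null hypothesis — the data are consistent with the 1:2:1 ratio.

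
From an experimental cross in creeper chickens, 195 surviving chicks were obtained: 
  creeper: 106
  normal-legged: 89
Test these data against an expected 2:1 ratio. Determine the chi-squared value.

13.292

Total ratio parts = 3. Expected numbers out of 195:
  creeper: 195 × 2/3 = 130
  normal-legged: 195 × 1/3 = 65
χ² = Σ (O − E)² / E
  creeper: (106 − 130)² / 130 = 4.4308
  normal-legged: (89 − 65)² / 65 = 8.8615
χ² = 4.4308 + 8.8615 = 13.2923 ≈ 13.292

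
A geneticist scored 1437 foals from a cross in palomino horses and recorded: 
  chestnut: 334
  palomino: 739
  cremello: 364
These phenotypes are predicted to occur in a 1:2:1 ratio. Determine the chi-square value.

Total ratio parts = 4. Expected numbers out of 1437:
  chestnut: 1437 × 1/4 = 359.25
  palomino: 1437 × 2/4 = 718.5
  cremello: 1437 × 1/4 = 359.25
χ² = Σ (O − E)² / E
  chestnut: (334 − 359.25)² / 359.25 = 1.7747
  palomino: (739 − 718.5)² / 718.5 = 0.5849
  cremello: (364 − 359.25)² / 359.25 = 0.0628
χ² = 1.7747 + 0.5849 + 0.0628 = 2.4224 ≈ 2.422

2.422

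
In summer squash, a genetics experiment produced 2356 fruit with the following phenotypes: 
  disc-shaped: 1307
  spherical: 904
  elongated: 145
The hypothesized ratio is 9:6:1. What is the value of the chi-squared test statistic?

The 9:6:1 ratio has 16 parts, so with N = 2356 the expected counts are:
  disc-shaped: 2356 × 9/16 = 1325.25
  spherical: 2356 × 6/16 = 883.5
  elongated: 2356 × 1/16 = 147.25
χ² = Σ (O − E)² / E
  disc-shaped: (1307 − 1325.25)² / 1325.25 = 0.2513
  spherical: (904 − 883.5)² / 883.5 = 0.4757
  elongated: (145 − 147.25)² / 147.25 = 0.0344
χ² = 0.2513 + 0.4757 + 0.0344 = 0.7614 ≈ 0.761

0.761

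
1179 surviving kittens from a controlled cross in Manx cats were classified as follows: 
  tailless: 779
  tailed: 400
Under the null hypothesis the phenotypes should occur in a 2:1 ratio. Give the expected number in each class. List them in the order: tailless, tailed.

786, 393

Expected counts for N = 1179 under a 2:1 ratio (total parts = 3):
  tailless: 1179 × 2/3 = 786
  tailed: 1179 × 1/3 = 393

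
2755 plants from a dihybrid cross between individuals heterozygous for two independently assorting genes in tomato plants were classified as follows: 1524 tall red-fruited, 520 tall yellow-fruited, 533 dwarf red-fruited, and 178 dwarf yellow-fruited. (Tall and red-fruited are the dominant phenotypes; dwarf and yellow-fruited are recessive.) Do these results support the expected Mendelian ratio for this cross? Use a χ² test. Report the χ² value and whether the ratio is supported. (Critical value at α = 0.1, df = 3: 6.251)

1.168; consistent

A dihybrid F₂ with independent assortment and complete dominance at both loci gives a 9:3:3:1 phenotypic ratio.
Expected counts for N = 2755 under a 9:3:3:1 ratio (total parts = 16):
  tall red-fruited: 2755 × 9/16 = 1549.6875
  tall yellow-fruited: 2755 × 3/16 = 516.5625
  dwarf red-fruited: 2755 × 3/16 = 516.5625
  dwarf yellow-fruited: 2755 × 1/16 = 172.1875
χ² = Σ (O − E)² / E
  tall red-fruited: (1524 − 1549.6875)² / 1549.6875 = 0.4258
  tall yellow-fruited: (520 − 516.5625)² / 516.5625 = 0.0229
  dwarf red-fruited: (533 − 516.5625)² / 516.5625 = 0.5231
  dwarf yellow-fruited: (178 − 172.1875)² / 172.1875 = 0.1962
χ² = 0.4258 + 0.0229 + 0.5231 + 0.1962 = 1.168
Degrees of freedom = 4 − 1 = 3; critical value at α = 0.1 is 6.251.
Since 1.168 < 6.251, we fail to reject the null hypothesis — the data are consistent with the 9:3:3:1 ratio.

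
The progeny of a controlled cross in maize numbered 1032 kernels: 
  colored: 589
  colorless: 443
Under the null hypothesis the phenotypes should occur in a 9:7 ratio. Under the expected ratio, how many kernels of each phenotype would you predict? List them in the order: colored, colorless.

580.5, 451.5

Total ratio parts = 16. Expected numbers out of 1032:
  colored: 1032 × 9/16 = 580.5
  colorless: 1032 × 7/16 = 451.5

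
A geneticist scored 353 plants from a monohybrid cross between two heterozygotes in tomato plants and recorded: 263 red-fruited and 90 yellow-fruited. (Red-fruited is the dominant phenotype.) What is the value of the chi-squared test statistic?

For a monohybrid cross between heterozygotes with complete dominance, the expected phenotypic ratio is 3:1.
Total ratio parts = 4. Expected numbers out of 353:
  red-fruited: 353 × 3/4 = 264.75
  yellow-fruited: 353 × 1/4 = 88.25
χ² = Σ (O − E)² / E
  red-fruited: (263 − 264.75)² / 264.75 = 0.0116
  yellow-fruited: (90 − 88.25)² / 88.25 = 0.0347
χ² = 0.0116 + 0.0347 = 0.0463 ≈ 0.046

0.046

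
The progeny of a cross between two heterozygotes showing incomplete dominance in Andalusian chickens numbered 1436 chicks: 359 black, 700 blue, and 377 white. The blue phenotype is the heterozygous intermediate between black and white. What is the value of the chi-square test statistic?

With incomplete dominance, a heterozygote × heterozygote cross gives a 1:2:1 phenotypic ratio.
The 1:2:1 ratio has 4 parts, so with N = 1436 the expected counts are:
  black: 1436 × 1/4 = 359
  blue: 1436 × 2/4 = 718
  white: 1436 × 1/4 = 359
χ² = Σ (O − E)² / E
  black: (359 − 359)² / 359 = 0.0000
  blue: (700 − 718)² / 718 = 0.4513
  white: (377 − 359)² / 359 = 0.9025
χ² = 0.0000 + 0.4513 + 0.9025 = 1.3538 ≈ 1.354

1.354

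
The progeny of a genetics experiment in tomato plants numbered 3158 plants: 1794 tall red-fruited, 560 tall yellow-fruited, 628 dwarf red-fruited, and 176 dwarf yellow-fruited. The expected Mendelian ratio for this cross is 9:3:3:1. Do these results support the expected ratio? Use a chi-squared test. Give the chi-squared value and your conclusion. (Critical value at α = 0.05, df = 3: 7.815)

6.406; consistent

Expected counts for N = 3158 under a 9:3:3:1 ratio (total parts = 16):
  tall red-fruited: 3158 × 9/16 = 1776.375
  tall yellow-fruited: 3158 × 3/16 = 592.125
  dwarf red-fruited: 3158 × 3/16 = 592.125
  dwarf yellow-fruited: 3158 × 1/16 = 197.375
χ² = Σ (O − E)² / E
  tall red-fruited: (1794 − 1776.375)² / 1776.375 = 0.1749
  tall yellow-fruited: (560 − 592.125)² / 592.125 = 1.7429
  dwarf red-fruited: (628 − 592.125)² / 592.125 = 2.1736
  dwarf yellow-fruited: (176 − 197.375)² / 197.375 = 2.3148
χ² = 0.1749 + 1.7429 + 2.1736 + 2.3148 = 6.4062 ≈ 6.406
Degrees of freedom = 4 − 1 = 3; critical value at α = 0.05 is 7.815.
Since 6.406 < 7.815, we fail to reject the null hypothesis — the data are consistent with the 9:3:3:1 ratio.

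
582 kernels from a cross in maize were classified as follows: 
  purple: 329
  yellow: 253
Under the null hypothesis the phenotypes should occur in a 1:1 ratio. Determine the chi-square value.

Total ratio parts = 2. Expected numbers out of 582:
  purple: 582 × 1/2 = 291
  yellow: 582 × 1/2 = 291
χ² = Σ (O − E)² / E
  purple: (329 − 291)² / 291 = 4.9622
  yellow: (253 − 291)² / 291 = 4.9622
χ² = 4.9622 + 4.9622 = 9.9244 ≈ 9.924

9.924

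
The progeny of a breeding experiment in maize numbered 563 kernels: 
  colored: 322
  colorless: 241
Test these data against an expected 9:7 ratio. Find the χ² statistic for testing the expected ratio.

The 9:7 ratio has 16 parts, so with N = 563 the expected counts are:
  colored: 563 × 9/16 = 316.6875
  colorless: 563 × 7/16 = 246.3125
χ² = Σ (O − E)² / E
  colored: (322 − 316.6875)² / 316.6875 = 0.0891
  colorless: (241 − 246.3125)² / 246.3125 = 0.1146
χ² = 0.0891 + 0.1146 = 0.2037 ≈ 0.204

0.204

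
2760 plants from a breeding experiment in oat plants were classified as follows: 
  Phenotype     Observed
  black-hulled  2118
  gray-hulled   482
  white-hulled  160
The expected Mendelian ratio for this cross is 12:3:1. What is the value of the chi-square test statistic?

4.454

Under the 12:3:1 hypothesis (Σ ratio = 16, N = 2760):
  black-hulled: 2760 × 12/16 = 2070
  gray-hulled: 2760 × 3/16 = 517.5
  white-hulled: 2760 × 1/16 = 172.5
χ² = Σ (O − E)² / E
  black-hulled: (2118 − 2070)² / 2070 = 1.1130
  gray-hulled: (482 − 517.5)² / 517.5 = 2.4353
  white-hulled: (160 − 172.5)² / 172.5 = 0.9058
χ² = 1.1130 + 2.4353 + 0.9058 = 4.4541 ≈ 4.454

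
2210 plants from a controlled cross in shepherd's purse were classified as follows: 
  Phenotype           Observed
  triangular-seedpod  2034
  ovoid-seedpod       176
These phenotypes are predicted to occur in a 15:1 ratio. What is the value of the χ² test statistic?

11.078

The 15:1 ratio has 16 parts, so with N = 2210 the expected counts are:
  triangular-seedpod: 2210 × 15/16 = 2071.875
  ovoid-seedpod: 2210 × 1/16 = 138.125
χ² = Σ (O − E)² / E
  triangular-seedpod: (2034 − 2071.875)² / 2071.875 = 0.6924
  ovoid-seedpod: (176 − 138.125)² / 138.125 = 10.3856
χ² = 0.6924 + 10.3856 = 11.078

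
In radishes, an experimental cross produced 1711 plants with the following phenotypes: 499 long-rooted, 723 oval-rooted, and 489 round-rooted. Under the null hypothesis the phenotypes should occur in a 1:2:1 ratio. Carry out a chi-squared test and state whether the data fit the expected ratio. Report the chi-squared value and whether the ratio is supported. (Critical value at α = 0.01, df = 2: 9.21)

41.160; not consistent

The 1:2:1 ratio has 4 parts, so with N = 1711 the expected counts are:
  long-rooted: 1711 × 1/4 = 427.75
  oval-rooted: 1711 × 2/4 = 855.5
  round-rooted: 1711 × 1/4 = 427.75
χ² = Σ (O − E)² / E
  long-rooted: (499 − 427.75)² / 427.75 = 11.8681
  oval-rooted: (723 − 855.5)² / 855.5 = 20.5216
  round-rooted: (489 − 427.75)² / 427.75 = 8.7705
χ² = 11.8681 + 20.5216 + 8.7705 = 41.1602 ≈ 41.160
Degrees of freedom = 3 − 1 = 2; critical value at α = 0.01 is 9.21.
Since 41.160 > 9.21, we reject the null hypothesis — the data do not fit the 1:2:1 ratio.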